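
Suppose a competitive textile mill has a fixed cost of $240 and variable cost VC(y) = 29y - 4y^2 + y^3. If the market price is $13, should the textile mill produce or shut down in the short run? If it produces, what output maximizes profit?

Strip out fixed cost: VC = 29y - 4y^2 + y^3. Then AVC = 29 - 4y + y^2 and MC = 29 - 8y + 3y^2.
The AVC parabola has its vertex at y = 4/2 = 2, where AVC = 29 - 4·2 + 2^2 = $25.
Since P = $13 < min AVC = $25, price fails to cover variable cost at any output.
Shutting down limits the loss to fixed cost, $240.

Shut down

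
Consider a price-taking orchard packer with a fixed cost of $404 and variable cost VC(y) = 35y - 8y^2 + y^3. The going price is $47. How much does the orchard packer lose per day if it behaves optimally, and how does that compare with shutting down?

Profit = -$260 at y = 6

AVC = 35 - 8y + y^2 has its minimum $19 at y = 4; price $47 clears that bar, so the firm operates.
MC = 35 - 16y + 3y^2. Setting P = MC and taking the root on the rising branch gives y* = 6.
TR = 47·6 = 282. TC = 404 + 138 = 542. Profit = 282 − 542 = -$260.
By producing, the firm covers all variable cost plus $144 of fixed cost; shutting down would lose the full $404.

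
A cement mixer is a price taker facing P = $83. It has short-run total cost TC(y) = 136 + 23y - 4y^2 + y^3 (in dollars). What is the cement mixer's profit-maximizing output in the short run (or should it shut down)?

Produce at y = 6

Variable cost is VC = 23y - 4y^2 + y^3, so AVC = VC/y = 23 - 4y + y^2 and MC = dTC/dy = 23 - 8y + 3y^2.
AVC hits its minimum where MC = AVC, at y = 2, giving min AVC = 23 - 4·2 + 2^2 = $19.
Since P = $83 ≥ min AVC = $19, price covers variable cost and the firm should produce.
P = MC gives -60 - 8y + 3y^2 = 0, with roots -10/3 and 6. Take the larger (rising MC): y* = 6.
Check: AVC at y = 6 is $35 ≤ P, so revenue covers variable cost.
Profit = P·y − TC = 83·6 − 346 = $152.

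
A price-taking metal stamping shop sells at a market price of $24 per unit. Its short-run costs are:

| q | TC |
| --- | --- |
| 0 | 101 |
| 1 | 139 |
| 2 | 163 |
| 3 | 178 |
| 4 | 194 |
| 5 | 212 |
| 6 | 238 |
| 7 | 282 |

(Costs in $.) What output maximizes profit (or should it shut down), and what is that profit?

Compute π = P·q − TC at each output: q=0: -101; q=1: -115; q=2: -115; q=3: -106; q=4: -98; q=5: -92; q=6: -94; q=7: -114.
Profit is maximized at q = 5. AVC there is 111/5 = $22.20 ≤ P, so producing beats shutting down (which would give -$101).

q = 5; profit = -$92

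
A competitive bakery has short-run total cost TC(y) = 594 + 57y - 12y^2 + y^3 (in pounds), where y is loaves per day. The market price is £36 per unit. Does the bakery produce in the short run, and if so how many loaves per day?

Produce at y = 7

Variable cost is VC = 57y - 12y^2 + y^3, so AVC = VC/y = 57 - 12y + y^2 and MC = dTC/dy = 57 - 24y + 3y^2.
AVC hits its minimum where MC = AVC, at y = 6, giving min AVC = 57 - 12·6 + 6^2 = £21.
Because £36 ≥ £21, revenue can cover variable cost; the firm operates.
Solving P = MC: 21 - 24y + 3y^2 = 0 ⇒ y = 1 or 7. On the upward-sloping branch, y* = 7.
Check: AVC at y = 7 is £22 ≤ P, so revenue covers variable cost.
Profit = P·y − TC = 36·7 − 748 = -£496, a loss, but smaller than the £594 fixed cost the firm would lose by shutting down.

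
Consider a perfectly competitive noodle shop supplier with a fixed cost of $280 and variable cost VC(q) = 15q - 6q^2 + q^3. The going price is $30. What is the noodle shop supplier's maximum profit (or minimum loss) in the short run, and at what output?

AVC = 15 - 6q + q^2; min AVC = $6 at q = 3. Since P = $30 ≥ min AVC, the firm produces.
With MC = 15 - 12q + 3q^2, P = MC on the upward-sloping part at q* = 5.
TR = 30·5 = 150. TC = 280 + 50 = 330. Profit = 150 − 330 = -$180.
By producing, the firm covers all variable cost plus $100 of fixed cost; shutting down would lose the full $280.

Profit = -$180 at q = 5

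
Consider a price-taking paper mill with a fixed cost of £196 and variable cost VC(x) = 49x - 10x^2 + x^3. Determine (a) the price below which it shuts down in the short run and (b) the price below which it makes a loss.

Shutdown price = min AVC. AVC = 49 - 10x + x^2, with vertex at x = 5 and minimum £24.
ATC = 196/x + 49 - 10x + x^2. Setting dATC/dx = −196/x^2 − 10 + 2x = 0 gives x = 7 (since 2·7^3 − 10·7^2 = 196).
min ATC = 196/7 + 49 − 10·7 + 7^2 = £56. That is the break-even price.
Between these two prices the firm operates at a loss; above £56 it earns a profit.

Shutdown price = £24; break-even price = £56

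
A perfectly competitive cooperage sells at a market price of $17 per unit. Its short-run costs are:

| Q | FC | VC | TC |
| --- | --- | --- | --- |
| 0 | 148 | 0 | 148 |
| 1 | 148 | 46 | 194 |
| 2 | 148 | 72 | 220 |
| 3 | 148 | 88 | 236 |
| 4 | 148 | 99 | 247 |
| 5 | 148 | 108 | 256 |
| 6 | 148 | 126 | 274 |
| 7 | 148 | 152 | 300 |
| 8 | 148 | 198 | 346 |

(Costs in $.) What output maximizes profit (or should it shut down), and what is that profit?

Tabulate TR − TC: Q=0: -148; Q=1: -177; Q=2: -186; Q=3: -185; Q=4: -179; Q=5: -171; Q=6: -172; Q=7: -181; Q=8: -210.
Profit is highest at Q = 0. Equivalently, the lowest AVC in the table is 126/6 ≈ $21 at Q = 6, and P = $17 falls below it — price never covers variable cost, so the firm shuts down and loses only its fixed cost.

Q = 0 (shut down); profit = -$148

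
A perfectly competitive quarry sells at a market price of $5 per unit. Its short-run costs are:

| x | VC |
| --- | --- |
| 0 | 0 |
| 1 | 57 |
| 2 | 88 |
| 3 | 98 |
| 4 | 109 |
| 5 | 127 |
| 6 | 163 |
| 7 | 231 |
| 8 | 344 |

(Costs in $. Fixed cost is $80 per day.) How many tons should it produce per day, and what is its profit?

Profit at each row (π = 5x − TC): x=0: -80; x=1: -132; x=2: -158; x=3: -163; x=4: -169; x=5: -182; x=6: -213; x=7: -276; x=8: -384.
Profit is highest at x = 0. Equivalently, the lowest AVC in the table is 127/5 ≈ $25.40 at x = 5, and P = $5 falls below it — price never covers variable cost, so the firm shuts down and loses only its fixed cost.

x = 0 (shut down); profit = -$80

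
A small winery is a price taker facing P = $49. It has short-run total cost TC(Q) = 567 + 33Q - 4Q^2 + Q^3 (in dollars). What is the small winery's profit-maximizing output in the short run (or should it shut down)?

From TC, MC = TC'(Q) = 33 - 8Q + 3Q^2 and AVC = VC/Q = 33 - 4Q + Q^2.
AVC is minimized where dAVC/dQ = -4 + 2Q = 0, at Q = 2; min AVC = 33 - 4·2 + 2^2 = $29.
Since P = $49 ≥ min AVC = $29, price covers variable cost and the firm should produce.
Set P = MC: 49 = 33 - 8Q + 3Q^2 → -16 - 8Q + 3Q^2 = 0. The roots are Q = -4/3 and Q = 4; the profit-maximizing output is on the rising part of MC, so Q* = 4.
Check: AVC at Q = 4 is $33 ≤ P, so revenue covers variable cost.
Profit = P·Q − TC = 49·4 − 699 = -$503, a loss, but smaller than the $567 fixed cost the firm would lose by shutting down.

Produce at Q = 4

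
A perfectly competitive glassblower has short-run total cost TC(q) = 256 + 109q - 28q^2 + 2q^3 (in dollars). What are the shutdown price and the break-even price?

Shutdown price = $11; break-even price = $45

Shutdown price = min AVC. AVC = 109 - 28q + 2q^2, with vertex at q = 7 and minimum $11.
ATC = 256/q + 109 - 28q + 2q^2. Setting dATC/dq = −256/q^2 − 28 + 4q = 0 gives q = 8 (since 4·8^3 − 28·8^2 = 256).
min ATC = 256/8 + 109 − 28·8 + 2·8^2 = $45. That is the break-even price.
Between these two prices the firm operates at a loss; above $45 it earns a profit.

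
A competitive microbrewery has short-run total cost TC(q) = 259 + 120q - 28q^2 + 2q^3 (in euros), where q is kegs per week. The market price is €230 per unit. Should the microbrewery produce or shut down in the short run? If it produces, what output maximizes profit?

Strip out fixed cost: VC = 120q - 28q^2 + 2q^3. Then AVC = 120 - 28q + 2q^2 and MC = 120 - 56q + 6q^2.
AVC hits its minimum where MC = AVC, at q = 7, giving min AVC = 120 - 28·7 + 2·7^2 = €22.
P = €230 exceeds min AVC = €22, so the firm stays open.
Set P = MC: 230 = 120 - 56q + 6q^2 → -110 - 56q + 6q^2 = 0. The roots are q = -5/3 and q = 11; the profit-maximizing output is on the rising part of MC, so q* = 11.
Check: AVC at q = 11 is €54 ≤ P, so revenue covers variable cost.
Profit = P·q − TC = 230·11 − 853 = €1677.

Produce at q = 11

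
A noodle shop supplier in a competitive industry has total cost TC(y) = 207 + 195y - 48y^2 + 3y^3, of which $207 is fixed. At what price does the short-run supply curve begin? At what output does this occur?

$3 per unit, at y = 8

The shutdown price is the minimum of AVC. VC = 195y - 48y^2 + 3y^3, so AVC = 195 - 48y + 3y^2.
At the minimum of AVC, MC = AVC. MC = 195 - 96y + 9y^2; setting MC = AVC gives 6y^2 - 48y = 0, so y = 8. min AVC = 3.
So the shutdown price is $3.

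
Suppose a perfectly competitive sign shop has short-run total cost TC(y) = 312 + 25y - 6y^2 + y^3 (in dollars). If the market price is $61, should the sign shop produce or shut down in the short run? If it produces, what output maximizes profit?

From TC, MC = TC'(y) = 25 - 12y + 3y^2 and AVC = VC/y = 25 - 6y + y^2.
AVC is minimized where dAVC/dy = -6 + 2y = 0, at y = 3; min AVC = 25 - 6·3 + 3^2 = $16.
Because $61 ≥ $16, revenue can cover variable cost; the firm operates.
P = MC gives -36 - 12y + 3y^2 = 0, with roots -2 and 6. Take the larger (rising MC): y* = 6.
Check: AVC at y = 6 is $25 ≤ P, so revenue covers variable cost.
Profit = P·y − TC = 61·6 − 462 = -$96, a loss, but smaller than the $312 fixed cost the firm would lose by shutting down.

Produce at y = 6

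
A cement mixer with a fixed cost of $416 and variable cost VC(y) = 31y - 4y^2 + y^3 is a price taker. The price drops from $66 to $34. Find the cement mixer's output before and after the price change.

Output falls from 5 to 3

MC = 31 - 8y + 3y^2; the shutdown threshold is min AVC = $27 (at y = 2).
At P = $66 ≥ min AVC, set P = MC on the rising branch: y = 5.
At P = $34 ≥ min AVC, set P = MC: y = 3. The firm stays open but cuts output.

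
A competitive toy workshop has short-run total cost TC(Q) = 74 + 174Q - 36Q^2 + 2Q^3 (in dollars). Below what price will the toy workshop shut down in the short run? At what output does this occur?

Short-run supply begins at min AVC. From VC = 174Q - 36Q^2 + 2Q^3, AVC = 174 - 36Q + 2Q^2.
dAVC/dQ = -36 + 4Q = 0 gives Q = 9. min AVC = 174 - 36·9 + 2·9^2 = 12.
The firm shuts down for any P below $12.

$12 per unit, at Q = 9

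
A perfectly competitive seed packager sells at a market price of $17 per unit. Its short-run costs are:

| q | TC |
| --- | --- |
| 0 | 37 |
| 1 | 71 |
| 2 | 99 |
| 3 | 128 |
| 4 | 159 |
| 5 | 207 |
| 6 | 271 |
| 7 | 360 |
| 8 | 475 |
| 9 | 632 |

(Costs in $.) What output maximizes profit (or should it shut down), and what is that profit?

Profit at each row (π = 17q − TC): q=0: -37; q=1: -54; q=2: -65; q=3: -77; q=4: -91; q=5: -122; q=6: -169; q=7: -241; q=8: -339; q=9: -479.
Profit is highest at q = 0. Equivalently, the lowest AVC in the table is 91/3 ≈ $30.33 at q = 3, and P = $17 falls below it — price never covers variable cost, so the firm shuts down and loses only its fixed cost.

q = 0 (shut down); profit = -$37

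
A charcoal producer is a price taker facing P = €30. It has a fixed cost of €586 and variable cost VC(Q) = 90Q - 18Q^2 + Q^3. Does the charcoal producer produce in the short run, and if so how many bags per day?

Produce at Q = 10

From TC, MC = TC'(Q) = 90 - 36Q + 3Q^2 and AVC = VC/Q = 90 - 18Q + Q^2.
The AVC parabola has its vertex at Q = 18/2 = 9, where AVC = 90 - 18·9 + 9^2 = €9.
P = €30 exceeds min AVC = €9, so the firm stays open.
Solving P = MC: 60 - 36Q + 3Q^2 = 0 ⇒ Q = 2 or 10. On the upward-sloping branch, Q* = 10.
Check: AVC at Q = 10 is €10 ≤ P, so revenue covers variable cost.
Profit = P·Q − TC = 30·10 − 686 = -€386, a loss, but smaller than the €586 fixed cost the firm would lose by shutting down.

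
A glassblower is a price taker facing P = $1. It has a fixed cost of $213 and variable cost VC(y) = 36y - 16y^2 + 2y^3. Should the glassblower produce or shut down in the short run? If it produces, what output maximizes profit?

Shut down

From TC, MC = TC'(y) = 36 - 32y + 6y^2 and AVC = VC/y = 36 - 16y + 2y^2.
The AVC parabola has its vertex at y = 16/4 = 4, where AVC = 36 - 16·4 + 2·4^2 = $4.
With P < min AVC ($1 < $4), every unit sold adds to the loss.
Shutting down limits the loss to fixed cost, $213.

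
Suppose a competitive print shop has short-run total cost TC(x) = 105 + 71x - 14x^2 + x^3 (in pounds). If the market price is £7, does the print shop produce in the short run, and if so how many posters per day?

Shut down

From TC, MC = TC'(x) = 71 - 28x + 3x^2 and AVC = VC/x = 71 - 14x + x^2.
The AVC parabola has its vertex at x = 14/2 = 7, where AVC = 71 - 14·7 + 7^2 = £22.
With P < min AVC (£7 < £22), every unit sold adds to the loss.
Best response: produce nothing and absorb the £105 fixed cost.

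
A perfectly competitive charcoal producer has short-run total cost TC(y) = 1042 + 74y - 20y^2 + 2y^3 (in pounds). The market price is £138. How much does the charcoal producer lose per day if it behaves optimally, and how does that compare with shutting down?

Profit = -£274 at y = 8

AVC = 74 - 20y + 2y^2 has its minimum £24 at y = 5; price £138 clears that bar, so the firm operates.
MC = 74 - 40y + 6y^2. Setting P = MC and taking the root on the rising branch gives y* = 8.
TR = 138·8 = 1104. TC = 1042 + 336 = 1378. Profit = 1104 − 1378 = -£274.
That loss of £274 beats the £1042 the firm would lose by shutting down; producing recovers £768 of fixed cost.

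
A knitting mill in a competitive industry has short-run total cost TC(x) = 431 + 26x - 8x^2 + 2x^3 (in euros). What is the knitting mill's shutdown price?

€18 per unit

The shutdown price is the minimum of AVC. VC = 26x - 8x^2 + 2x^3, so AVC = 26 - 8x + 2x^2.
dAVC/dx = -8 + 4x = 0 gives x = 2. min AVC = 26 - 8·2 + 2·2^2 = 18.
For P < €18 the firm produces nothing.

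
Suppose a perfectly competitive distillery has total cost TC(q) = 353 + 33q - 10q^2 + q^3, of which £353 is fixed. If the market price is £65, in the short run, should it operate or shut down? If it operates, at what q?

From TC, MC = TC'(q) = 33 - 20q + 3q^2 and AVC = VC/q = 33 - 10q + q^2.
AVC hits its minimum where MC = AVC, at q = 5, giving min AVC = 33 - 10·5 + 5^2 = £8.
Because £65 ≥ £8, revenue can cover variable cost; the firm operates.
P = MC gives -32 - 20q + 3q^2 = 0, with roots -4/3 and 8. Take the larger (rising MC): q* = 8.
Check: AVC at q = 8 is £17 ≤ P, so revenue covers variable cost.
Profit = P·q − TC = 65·8 − 489 = £31.

Produce at q = 8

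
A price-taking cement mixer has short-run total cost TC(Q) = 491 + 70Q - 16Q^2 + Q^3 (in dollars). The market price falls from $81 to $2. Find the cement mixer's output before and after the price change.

Output falls from 11 to 0 (the firm shuts down)

AVC = 70 - 16Q + Q^2, minimized at Q = 8 where min AVC = $6. MC = 70 - 32Q + 3Q^2.
With P = $81 above the shutdown price, P = MC gives Q = 11.
At P = $2 < min AVC = $6, price no longer covers variable cost at any output, so the firm shuts down: Q = 0.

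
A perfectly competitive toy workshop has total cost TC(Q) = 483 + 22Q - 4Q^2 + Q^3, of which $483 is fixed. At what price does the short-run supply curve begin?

Short-run supply begins at min AVC. From VC = 22Q - 4Q^2 + Q^3, AVC = 22 - 4Q + Q^2.
At the minimum of AVC, MC = AVC. MC = 22 - 8Q + 3Q^2; setting MC = AVC gives 2Q^2 - 4Q = 0, so Q = 2. min AVC = 18.
For P < $18 the firm produces nothing.

$18 per unit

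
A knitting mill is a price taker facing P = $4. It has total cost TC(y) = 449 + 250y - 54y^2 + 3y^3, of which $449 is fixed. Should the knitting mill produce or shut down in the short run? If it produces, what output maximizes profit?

From TC, MC = TC'(y) = 250 - 108y + 9y^2 and AVC = VC/y = 250 - 54y + 3y^2.
AVC is minimized where dAVC/dy = -54 + 6y = 0, at y = 9; min AVC = 250 - 54·9 + 3·9^2 = $7.
Since P = $4 < min AVC = $7, price fails to cover variable cost at any output.
The firm minimizes its loss by shutting down and losing only its fixed cost of $449.

Shut down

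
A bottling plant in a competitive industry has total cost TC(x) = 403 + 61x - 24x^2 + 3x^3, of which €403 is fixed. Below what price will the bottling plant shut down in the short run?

The shutdown price is the minimum of AVC. VC = 61x - 24x^2 + 3x^3, so AVC = 61 - 24x + 3x^2.
dAVC/dx = -24 + 6x = 0 gives x = 4. min AVC = 61 - 24·4 + 3·4^2 = 13.
The firm shuts down for any P below €13.

€13 per unit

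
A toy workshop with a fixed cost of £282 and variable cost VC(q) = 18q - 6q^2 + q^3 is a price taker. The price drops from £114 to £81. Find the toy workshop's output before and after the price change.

MC = 18 - 12q + 3q^2; the shutdown threshold is min AVC = £9 (at q = 3).
With P = £114 above the shutdown price, P = MC gives q = 8.
At P = £81 ≥ min AVC, set P = MC: q = 7. The firm stays open but cuts output.

Output falls from 8 to 7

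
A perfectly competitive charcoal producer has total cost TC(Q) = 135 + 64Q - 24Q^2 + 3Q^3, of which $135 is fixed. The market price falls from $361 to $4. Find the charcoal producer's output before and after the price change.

Output falls from 9 to 0 (the firm shuts down)

AVC = 64 - 24Q + 3Q^2, minimized at Q = 4 where min AVC = $16. MC = 64 - 48Q + 9Q^2.
At P = $361 ≥ min AVC, set P = MC on the rising branch: Q = 9.
At P = $4 < min AVC = $16, price no longer covers variable cost at any output, so the firm shuts down: Q = 0.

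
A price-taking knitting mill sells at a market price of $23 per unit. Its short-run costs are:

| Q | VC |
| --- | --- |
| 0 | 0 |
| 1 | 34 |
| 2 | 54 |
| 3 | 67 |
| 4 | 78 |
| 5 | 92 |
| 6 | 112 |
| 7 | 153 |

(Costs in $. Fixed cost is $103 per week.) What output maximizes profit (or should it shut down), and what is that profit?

Compute π = P·Q − TC at each output: Q=0: -103; Q=1: -114; Q=2: -111; Q=3: -101; Q=4: -89; Q=5: -80; Q=6: -77; Q=7: -95.
Profit is maximized at Q = 6. AVC there is 112/6 = $18.67 ≤ P, so producing beats shutting down (which would give -$103).

Q = 6; profit = -$77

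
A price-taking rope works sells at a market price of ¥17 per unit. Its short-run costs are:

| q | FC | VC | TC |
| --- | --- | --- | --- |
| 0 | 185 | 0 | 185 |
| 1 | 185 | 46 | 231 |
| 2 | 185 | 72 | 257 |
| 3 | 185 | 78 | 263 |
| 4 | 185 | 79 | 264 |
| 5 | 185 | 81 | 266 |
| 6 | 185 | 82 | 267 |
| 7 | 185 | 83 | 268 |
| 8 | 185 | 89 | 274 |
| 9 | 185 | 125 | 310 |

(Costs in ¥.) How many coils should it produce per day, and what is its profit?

q = 8; profit = -¥138

Profit at each row (π = 17q − TC): q=0: -185; q=1: -214; q=2: -223; q=3: -212; q=4: -196; q=5: -181; q=6: -165; q=7: -149; q=8: -138; q=9: -157.
Profit is maximized at q = 8. AVC there is 89/8 = ¥11.12 ≤ P, so producing beats shutting down (which would give -¥185).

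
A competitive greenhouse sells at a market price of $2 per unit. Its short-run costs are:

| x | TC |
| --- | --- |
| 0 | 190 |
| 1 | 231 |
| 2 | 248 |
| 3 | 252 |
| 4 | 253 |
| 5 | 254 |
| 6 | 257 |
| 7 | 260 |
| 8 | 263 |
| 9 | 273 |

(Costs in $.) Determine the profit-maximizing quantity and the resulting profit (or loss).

x = 0 (shut down); profit = -$190

Tabulate TR − TC: x=0: -190; x=1: -229; x=2: -244; x=3: -246; x=4: -245; x=5: -244; x=6: -245; x=7: -246; x=8: -247; x=9: -255.
Profit is highest at x = 0. Equivalently, the lowest AVC in the table is 73/8 ≈ $9.12 at x = 8, and P = $2 falls below it — price never covers variable cost, so the firm shuts down and loses only its fixed cost.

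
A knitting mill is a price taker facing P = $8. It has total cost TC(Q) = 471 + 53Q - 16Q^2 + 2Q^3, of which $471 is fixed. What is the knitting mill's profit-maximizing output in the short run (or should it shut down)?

Shut down

Variable cost is VC = 53Q - 16Q^2 + 2Q^3, so AVC = VC/Q = 53 - 16Q + 2Q^2 and MC = dTC/dQ = 53 - 32Q + 6Q^2.
AVC is minimized where dAVC/dQ = -16 + 4Q = 0, at Q = 4; min AVC = 53 - 16·4 + 2·4^2 = $21.
P = $8 lies below min AVC = $21; no output level covers variable cost.
The firm minimizes its loss by shutting down and losing only its fixed cost of $471.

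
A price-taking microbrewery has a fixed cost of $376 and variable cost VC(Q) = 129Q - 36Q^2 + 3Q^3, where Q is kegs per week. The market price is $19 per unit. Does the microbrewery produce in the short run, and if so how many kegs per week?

Shut down

Variable cost is VC = 129Q - 36Q^2 + 3Q^3, so AVC = VC/Q = 129 - 36Q + 3Q^2 and MC = dTC/dQ = 129 - 72Q + 9Q^2.
AVC is minimized where dAVC/dQ = -36 + 6Q = 0, at Q = 6; min AVC = 129 - 36·6 + 3·6^2 = $21.
P = $19 lies below min AVC = $21; no output level covers variable cost.
Shutting down limits the loss to fixed cost, $376.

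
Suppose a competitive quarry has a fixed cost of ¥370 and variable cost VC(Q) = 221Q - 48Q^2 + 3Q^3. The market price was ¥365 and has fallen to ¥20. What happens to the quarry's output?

MC = 221 - 96Q + 9Q^2; the shutdown threshold is min AVC = ¥29 (at Q = 8).
At P = ¥365 ≥ min AVC, set P = MC on the rising branch: Q = 12.
At P = ¥20 < min AVC = ¥29, price no longer covers variable cost at any output, so the firm shuts down: Q = 0.

Output falls from 12 to 0 (the firm shuts down)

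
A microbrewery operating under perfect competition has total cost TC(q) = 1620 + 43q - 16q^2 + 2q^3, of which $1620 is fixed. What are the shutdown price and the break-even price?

Shutdown price = min AVC. AVC = 43 - 16q + 2q^2, with vertex at q = 4 and minimum $11.
ATC = 1620/q + 43 - 16q + 2q^2. Setting dATC/dq = −1620/q^2 − 16 + 4q = 0 gives q = 9 (since 4·9^3 − 16·9^2 = 1620).
min ATC = 1620/9 + 43 − 16·9 + 2·9^2 = $241. That is the break-even price.
For $11 ≤ P < $241 the firm produces at a loss; below $11 it shuts down.

Shutdown price = $11; break-even price = $241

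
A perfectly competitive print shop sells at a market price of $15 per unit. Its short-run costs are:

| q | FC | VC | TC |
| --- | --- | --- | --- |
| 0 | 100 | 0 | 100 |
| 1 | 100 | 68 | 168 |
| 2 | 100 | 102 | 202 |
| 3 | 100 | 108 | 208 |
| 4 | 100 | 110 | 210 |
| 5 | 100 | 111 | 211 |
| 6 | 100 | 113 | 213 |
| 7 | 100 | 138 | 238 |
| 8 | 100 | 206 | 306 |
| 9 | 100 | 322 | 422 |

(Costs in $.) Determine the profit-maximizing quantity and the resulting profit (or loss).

Profit at each row (π = 15q − TC): q=0: -100; q=1: -153; q=2: -172; q=3: -163; q=4: -150; q=5: -136; q=6: -123; q=7: -133; q=8: -186; q=9: -287.
Profit is highest at q = 0. Equivalently, the lowest AVC in the table is 113/6 ≈ $18.83 at q = 6, and P = $15 falls below it — price never covers variable cost, so the firm shuts down and loses only its fixed cost.

q = 0 (shut down); profit = -$100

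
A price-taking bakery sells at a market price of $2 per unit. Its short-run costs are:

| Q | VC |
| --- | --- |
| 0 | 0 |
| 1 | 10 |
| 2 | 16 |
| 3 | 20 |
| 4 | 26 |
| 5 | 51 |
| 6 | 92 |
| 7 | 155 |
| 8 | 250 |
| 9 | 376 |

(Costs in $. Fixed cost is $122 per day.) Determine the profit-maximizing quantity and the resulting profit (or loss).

Q = 0 (shut down); profit = -$122

Profit at each row (π = 2Q − TC): Q=0: -122; Q=1: -130; Q=2: -134; Q=3: -136; Q=4: -140; Q=5: -163; Q=6: -202; Q=7: -263; Q=8: -356; Q=9: -480.
Profit is highest at Q = 0. Equivalently, the lowest AVC in the table is 26/4 ≈ $6.50 at Q = 4, and P = $2 falls below it — price never covers variable cost, so the firm shuts down and loses only its fixed cost.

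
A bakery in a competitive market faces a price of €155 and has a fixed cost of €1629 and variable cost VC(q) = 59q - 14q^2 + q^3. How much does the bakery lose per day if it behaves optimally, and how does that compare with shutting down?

AVC = 59 - 14q + q^2; min AVC = €10 at q = 7. Since P = €155 ≥ min AVC, the firm produces.
MC = 59 - 28q + 3q^2. Setting P = MC and taking the root on the rising branch gives q* = 12.
TR = 155·12 = 1860. TC = 1629 + 420 = 2049. Profit = 1860 − 2049 = -€189.
Shutting down would mean losing the fixed cost of €1629, so operating at a loss of €189 is better by €1440.

Profit = -€189 at q = 12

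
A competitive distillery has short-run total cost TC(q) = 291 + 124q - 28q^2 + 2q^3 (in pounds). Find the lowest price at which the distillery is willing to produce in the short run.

Short-run supply begins at min AVC. From VC = 124q - 28q^2 + 2q^3, AVC = 124 - 28q + 2q^2.
dAVC/dq = -28 + 4q = 0 gives q = 7. min AVC = 124 - 28·7 + 2·7^2 = 26.
For P < £26 the firm produces nothing.

£26 per unit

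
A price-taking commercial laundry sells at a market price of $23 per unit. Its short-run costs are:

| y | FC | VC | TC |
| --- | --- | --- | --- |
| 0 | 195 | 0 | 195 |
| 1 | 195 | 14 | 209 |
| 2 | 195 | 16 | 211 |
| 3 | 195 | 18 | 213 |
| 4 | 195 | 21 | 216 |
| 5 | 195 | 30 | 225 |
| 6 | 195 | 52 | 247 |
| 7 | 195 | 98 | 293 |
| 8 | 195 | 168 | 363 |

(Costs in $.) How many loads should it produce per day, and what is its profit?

y = 6; profit = -$109

Compute π = P·y − TC at each output: y=0: -195; y=1: -186; y=2: -165; y=3: -144; y=4: -124; y=5: -110; y=6: -109; y=7: -132; y=8: -179.
Profit is maximized at y = 6. AVC there is 52/6 = $8.67 ≤ P, so producing beats shutting down (which would give -$195).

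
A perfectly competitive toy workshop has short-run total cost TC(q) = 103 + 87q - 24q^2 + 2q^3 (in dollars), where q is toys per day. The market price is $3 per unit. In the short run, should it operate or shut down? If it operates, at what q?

Shut down

Variable cost is VC = 87q - 24q^2 + 2q^3, so AVC = VC/q = 87 - 24q + 2q^2 and MC = dTC/dq = 87 - 48q + 6q^2.
The AVC parabola has its vertex at q = 24/4 = 6, where AVC = 87 - 24·6 + 2·6^2 = $15.
P = $3 lies below min AVC = $15; no output level covers variable cost.
Shutting down limits the loss to fixed cost, $103.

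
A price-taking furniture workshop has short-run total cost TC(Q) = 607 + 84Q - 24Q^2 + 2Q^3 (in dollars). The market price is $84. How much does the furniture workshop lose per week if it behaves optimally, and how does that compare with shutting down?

Profit = -$95 at Q = 8

AVC = 84 - 24Q + 2Q^2 has its minimum $12 at Q = 6; price $84 clears that bar, so the firm operates.
MC = 84 - 48Q + 6Q^2. Setting P = MC and taking the root on the rising branch gives Q* = 8.
TR = 84·8 = 672. TC = 607 + 160 = 767. Profit = 672 − 767 = -$95.
By producing, the firm covers all variable cost plus $512 of fixed cost; shutting down would lose the full $607.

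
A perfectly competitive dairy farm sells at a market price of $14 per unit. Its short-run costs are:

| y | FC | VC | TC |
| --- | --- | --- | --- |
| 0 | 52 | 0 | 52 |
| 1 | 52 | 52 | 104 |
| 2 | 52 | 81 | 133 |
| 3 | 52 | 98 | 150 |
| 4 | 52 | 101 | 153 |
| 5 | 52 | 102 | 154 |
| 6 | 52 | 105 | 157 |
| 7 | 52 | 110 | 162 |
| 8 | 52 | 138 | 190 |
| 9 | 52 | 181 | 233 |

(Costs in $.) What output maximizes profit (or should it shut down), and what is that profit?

y = 0 (shut down); profit = -$52

Tabulate TR − TC: y=0: -52; y=1: -90; y=2: -105; y=3: -108; y=4: -97; y=5: -84; y=6: -73; y=7: -64; y=8: -78; y=9: -107.
Profit is highest at y = 0. Equivalently, the lowest AVC in the table is 110/7 ≈ $15.71 at y = 7, and P = $14 falls below it — price never covers variable cost, so the firm shuts down and loses only its fixed cost.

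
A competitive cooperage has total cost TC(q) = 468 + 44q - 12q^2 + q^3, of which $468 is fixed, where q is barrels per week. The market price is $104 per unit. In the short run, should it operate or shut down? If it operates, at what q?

Variable cost is VC = 44q - 12q^2 + q^3, so AVC = VC/q = 44 - 12q + q^2 and MC = dTC/dq = 44 - 24q + 3q^2.
The AVC parabola has its vertex at q = 12/2 = 6, where AVC = 44 - 12·6 + 6^2 = $8.
Because $104 ≥ $8, revenue can cover variable cost; the firm operates.
Set P = MC: 104 = 44 - 24q + 3q^2 → -60 - 24q + 3q^2 = 0. The roots are q = -2 and q = 10; the profit-maximizing output is on the rising part of MC, so q* = 10.
Check: AVC at q = 10 is $24 ≤ P, so revenue covers variable cost.
Profit = P·q − TC = 104·10 − 708 = $332.

Produce at q = 10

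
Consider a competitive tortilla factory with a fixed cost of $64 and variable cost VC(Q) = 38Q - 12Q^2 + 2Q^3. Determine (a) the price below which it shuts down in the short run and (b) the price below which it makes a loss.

Shutdown price = min AVC. AVC = 38 - 12Q + 2Q^2, with vertex at Q = 3 and minimum $20.
ATC = 64/Q + 38 - 12Q + 2Q^2. Setting dATC/dQ = −64/Q^2 − 12 + 4Q = 0 gives Q = 4 (since 4·4^3 − 12·4^2 = 64).
min ATC = 64/4 + 38 − 12·4 + 2·4^2 = $38. That is the break-even price.
For $20 ≤ P < $38 the firm produces at a loss; below $20 it shuts down.

Shutdown price = $20; break-even price = $38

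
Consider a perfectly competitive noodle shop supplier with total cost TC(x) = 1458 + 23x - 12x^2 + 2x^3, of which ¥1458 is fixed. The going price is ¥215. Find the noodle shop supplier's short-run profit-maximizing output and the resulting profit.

Profit = -¥178 at x = 8

AVC = 23 - 12x + 2x^2; min AVC = ¥5 at x = 3. Since P = ¥215 ≥ min AVC, the firm produces.
MC = 23 - 24x + 6x^2. Setting P = MC and taking the root on the rising branch gives x* = 8.
TR = 215·8 = 1720. TC = 1458 + 440 = 1898. Profit = 1720 − 1898 = -¥178.
That loss of ¥178 beats the ¥1458 the firm would lose by shutting down; producing recovers ¥1280 of fixed cost.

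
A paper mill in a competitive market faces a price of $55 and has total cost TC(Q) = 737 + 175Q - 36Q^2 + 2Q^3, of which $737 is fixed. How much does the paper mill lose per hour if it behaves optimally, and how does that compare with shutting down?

AVC = 175 - 36Q + 2Q^2; min AVC = $13 at Q = 9. Since P = $55 ≥ min AVC, the firm produces.
With MC = 175 - 72Q + 6Q^2, P = MC on the upward-sloping part at Q* = 10.
TR = 55·10 = 550. TC = 737 + 150 = 887. Profit = 550 − 887 = -$337.
That loss of $337 beats the $737 the firm would lose by shutting down; producing recovers $400 of fixed cost.

Profit = -$337 at Q = 10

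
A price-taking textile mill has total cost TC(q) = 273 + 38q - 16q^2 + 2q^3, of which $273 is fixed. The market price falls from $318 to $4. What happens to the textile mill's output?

Output falls from 10 to 0 (the firm shuts down)

MC = 38 - 32q + 6q^2; the shutdown threshold is min AVC = $6 (at q = 4).
With P = $318 above the shutdown price, P = MC gives q = 10.
At P = $4 < min AVC = $6, price no longer covers variable cost at any output, so the firm shuts down: q = 0.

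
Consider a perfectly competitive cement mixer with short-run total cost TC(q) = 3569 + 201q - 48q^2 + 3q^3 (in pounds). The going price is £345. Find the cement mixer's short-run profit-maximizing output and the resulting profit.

Profit = -£113 at q = 12

AVC = 201 - 48q + 3q^2; min AVC = £9 at q = 8. Since P = £345 ≥ min AVC, the firm produces.
With MC = 201 - 96q + 9q^2, P = MC on the upward-sloping part at q* = 12.
TR = 345·12 = 4140. TC = 3569 + 684 = 4253. Profit = 4140 − 4253 = -£113.
By producing, the firm covers all variable cost plus £3456 of fixed cost; shutting down would lose the full £3569.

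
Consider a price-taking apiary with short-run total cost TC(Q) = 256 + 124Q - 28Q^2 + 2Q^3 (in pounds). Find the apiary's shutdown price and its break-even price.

Shutdown price = £26; break-even price = £60

AVC = 124 - 28Q + 2Q^2; minimized at Q = 7, giving min AVC = £26. That is the shutdown price.
ATC = 256/Q + 124 - 28Q + 2Q^2. Setting dATC/dQ = −256/Q^2 − 28 + 4Q = 0 gives Q = 8 (since 4·8^3 − 28·8^2 = 256).
min ATC = 256/8 + 124 − 28·8 + 2·8^2 = £60. That is the break-even price.
For £26 ≤ P < £60 the firm produces at a loss; below £26 it shuts down.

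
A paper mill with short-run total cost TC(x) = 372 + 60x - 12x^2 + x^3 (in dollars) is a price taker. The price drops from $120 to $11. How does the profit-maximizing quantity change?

AVC = 60 - 12x + x^2, minimized at x = 6 where min AVC = $24. MC = 60 - 24x + 3x^2.
At P = $120 ≥ min AVC, set P = MC on the rising branch: x = 10.
At P = $11 < min AVC = $24, price no longer covers variable cost at any output, so the firm shuts down: x = 0.

Output falls from 10 to 0 (the firm shuts down)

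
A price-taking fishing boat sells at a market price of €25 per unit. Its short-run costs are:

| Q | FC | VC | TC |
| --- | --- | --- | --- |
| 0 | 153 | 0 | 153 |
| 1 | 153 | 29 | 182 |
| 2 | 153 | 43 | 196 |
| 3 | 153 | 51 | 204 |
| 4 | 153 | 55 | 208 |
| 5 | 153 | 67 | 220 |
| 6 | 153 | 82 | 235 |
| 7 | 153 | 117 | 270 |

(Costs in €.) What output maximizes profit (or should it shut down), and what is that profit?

Q = 6; profit = -€85

Profit at each row (π = 25Q − TC): Q=0: -153; Q=1: -157; Q=2: -146; Q=3: -129; Q=4: -108; Q=5: -95; Q=6: -85; Q=7: -95.
Profit is maximized at Q = 6. AVC there is 82/6 = €13.67 ≤ P, so producing beats shutting down (which would give -€153).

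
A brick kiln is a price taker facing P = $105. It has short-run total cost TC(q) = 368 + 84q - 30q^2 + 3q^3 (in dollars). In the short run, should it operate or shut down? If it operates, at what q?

From TC, MC = TC'(q) = 84 - 60q + 9q^2 and AVC = VC/q = 84 - 30q + 3q^2.
AVC hits its minimum where MC = AVC, at q = 5, giving min AVC = 84 - 30·5 + 3·5^2 = $9.
Since P = $105 ≥ min AVC = $9, price covers variable cost and the firm should produce.
P = MC gives -21 - 60q + 9q^2 = 0, with roots -1/3 and 7. Take the larger (rising MC): q* = 7.
Check: AVC at q = 7 is $21 ≤ P, so revenue covers variable cost.
Profit = P·q − TC = 105·7 − 515 = $220.

Produce at q = 7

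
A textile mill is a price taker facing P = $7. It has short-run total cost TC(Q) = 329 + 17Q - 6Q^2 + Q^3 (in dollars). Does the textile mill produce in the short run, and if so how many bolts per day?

From TC, MC = TC'(Q) = 17 - 12Q + 3Q^2 and AVC = VC/Q = 17 - 6Q + Q^2.
The AVC parabola has its vertex at Q = 6/2 = 3, where AVC = 17 - 6·3 + 3^2 = $8.
With P < min AVC ($7 < $8), every unit sold adds to the loss.
The firm minimizes its loss by shutting down and losing only its fixed cost of $329.

Shut down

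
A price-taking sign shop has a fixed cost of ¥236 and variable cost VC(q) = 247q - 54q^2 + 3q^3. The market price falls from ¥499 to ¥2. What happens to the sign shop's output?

Output falls from 14 to 0 (the firm shuts down)

MC = 247 - 108q + 9q^2; the shutdown threshold is min AVC = ¥4 (at q = 9).
At P = ¥499 ≥ min AVC, set P = MC on the rising branch: q = 14.
At P = ¥2 < min AVC = ¥4, price no longer covers variable cost at any output, so the firm shuts down: q = 0.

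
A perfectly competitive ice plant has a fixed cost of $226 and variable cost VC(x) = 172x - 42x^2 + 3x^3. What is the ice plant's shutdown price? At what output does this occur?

$25 per unit, at x = 7

Short-run supply begins at min AVC. From VC = 172x - 42x^2 + 3x^3, AVC = 172 - 42x + 3x^2.
dAVC/dx = -42 + 6x = 0 gives x = 7. min AVC = 172 - 42·7 + 3·7^2 = 25.
The firm shuts down for any P below $25.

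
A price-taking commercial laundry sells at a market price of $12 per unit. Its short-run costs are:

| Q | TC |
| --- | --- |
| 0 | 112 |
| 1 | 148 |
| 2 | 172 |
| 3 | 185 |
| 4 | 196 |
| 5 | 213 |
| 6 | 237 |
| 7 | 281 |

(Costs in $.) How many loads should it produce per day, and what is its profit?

Q = 0 (shut down); profit = -$112

Profit at each row (π = 12Q − TC): Q=0: -112; Q=1: -136; Q=2: -148; Q=3: -149; Q=4: -148; Q=5: -153; Q=6: -165; Q=7: -197.
Profit is highest at Q = 0. Equivalently, the lowest AVC in the table is 101/5 ≈ $20.20 at Q = 5, and P = $12 falls below it — price never covers variable cost, so the firm shuts down and loses only its fixed cost.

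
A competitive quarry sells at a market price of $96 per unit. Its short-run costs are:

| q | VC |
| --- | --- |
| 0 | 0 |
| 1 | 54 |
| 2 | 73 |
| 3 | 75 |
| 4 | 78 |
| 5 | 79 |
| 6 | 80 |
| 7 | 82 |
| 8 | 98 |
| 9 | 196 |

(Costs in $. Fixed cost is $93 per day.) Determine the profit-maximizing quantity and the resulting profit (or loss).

q = 8; profit = $577

Profit at each row (π = 96q − TC): q=0: -93; q=1: -51; q=2: 26; q=3: 120; q=4: 213; q=5: 308; q=6: 403; q=7: 497; q=8: 577; q=9: 575.
Profit is maximized at q = 8. AVC there is 98/8 = $12.25 ≤ P, so producing beats shutting down (which would give -$93).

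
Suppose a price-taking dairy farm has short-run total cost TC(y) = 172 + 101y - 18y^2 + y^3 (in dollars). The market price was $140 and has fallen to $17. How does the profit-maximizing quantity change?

MC = 101 - 36y + 3y^2; the shutdown threshold is min AVC = $20 (at y = 9).
At P = $140 ≥ min AVC, set P = MC on the rising branch: y = 13.
At P = $17 < min AVC = $20, price no longer covers variable cost at any output, so the firm shuts down: y = 0.

Output falls from 13 to 0 (the firm shuts down)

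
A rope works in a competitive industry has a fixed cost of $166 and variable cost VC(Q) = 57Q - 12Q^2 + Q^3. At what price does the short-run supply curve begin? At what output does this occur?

$21 per unit, at Q = 6

Short-run supply begins at min AVC. From VC = 57Q - 12Q^2 + Q^3, AVC = 57 - 12Q + Q^2.
dAVC/dQ = -12 + 2Q = 0 gives Q = 6. min AVC = 57 - 12·6 + 6^2 = 21.
So the shutdown price is $21.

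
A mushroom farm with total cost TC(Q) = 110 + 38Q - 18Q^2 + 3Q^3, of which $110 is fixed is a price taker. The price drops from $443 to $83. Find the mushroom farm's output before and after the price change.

AVC = 38 - 18Q + 3Q^2, minimized at Q = 3 where min AVC = $11. MC = 38 - 36Q + 9Q^2.
With P = $443 above the shutdown price, P = MC gives Q = 9.
At P = $83 ≥ min AVC, set P = MC: Q = 5. The firm stays open but cuts output.

Output falls from 9 to 5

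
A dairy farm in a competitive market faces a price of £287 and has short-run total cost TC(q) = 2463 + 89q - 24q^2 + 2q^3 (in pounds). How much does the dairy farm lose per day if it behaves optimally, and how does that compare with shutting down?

Profit = -£43 at q = 11

AVC = 89 - 24q + 2q^2; min AVC = £17 at q = 6. Since P = £287 ≥ min AVC, the firm produces.
MC = 89 - 48q + 6q^2. Setting P = MC and taking the root on the rising branch gives q* = 11.
TR = 287·11 = 3157. TC = 2463 + 737 = 3200. Profit = 3157 − 3200 = -£43.
Shutting down would mean losing the fixed cost of £2463, so operating at a loss of £43 is better by £2420.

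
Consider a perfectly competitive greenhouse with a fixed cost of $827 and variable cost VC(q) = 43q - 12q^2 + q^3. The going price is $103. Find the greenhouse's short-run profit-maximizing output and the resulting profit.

Profit = -$27 at q = 10

AVC = 43 - 12q + q^2 has its minimum $7 at q = 6; price $103 clears that bar, so the firm operates.
With MC = 43 - 24q + 3q^2, P = MC on the upward-sloping part at q* = 10.
TR = 103·10 = 1030. TC = 827 + 230 = 1057. Profit = 1030 − 1057 = -$27.
That loss of $27 beats the $827 the firm would lose by shutting down; producing recovers $800 of fixed cost.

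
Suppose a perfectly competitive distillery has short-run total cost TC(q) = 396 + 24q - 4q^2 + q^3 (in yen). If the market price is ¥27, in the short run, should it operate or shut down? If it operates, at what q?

From TC, MC = TC'(q) = 24 - 8q + 3q^2 and AVC = VC/q = 24 - 4q + q^2.
AVC hits its minimum where MC = AVC, at q = 2, giving min AVC = 24 - 4·2 + 2^2 = ¥20.
P = ¥27 exceeds min AVC = ¥20, so the firm stays open.
Set P = MC: 27 = 24 - 8q + 3q^2 → -3 - 8q + 3q^2 = 0. The roots are q = -1/3 and q = 3; the profit-maximizing output is on the rising part of MC, so q* = 3.
Check: AVC at q = 3 is ¥21 ≤ P, so revenue covers variable cost.
Profit = P·q − TC = 27·3 − 459 = -¥378, a loss, but smaller than the ¥396 fixed cost the firm would lose by shutting down.

Produce at q = 3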